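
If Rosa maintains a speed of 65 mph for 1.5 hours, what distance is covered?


Use the formula: distance = speed x time
Speed = 65 mph, Time = 1.5 hours
65 x 1.5 = 97.5 miles

97.5 miles


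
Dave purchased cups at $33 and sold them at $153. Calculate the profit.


Selling price = $153
Cost price = $33
Profit = selling price - cost price:
Profit = $153 - $33 = $120

$120


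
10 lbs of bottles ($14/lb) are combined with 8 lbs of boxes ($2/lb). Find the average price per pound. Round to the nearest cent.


Cost of bottles:
10 x $14 = $140
Cost of boxes:
8 x $2 = $16
Total cost: $140 + $16 = $156
Total weight: 18 lbs
Average: $156 / 18 = $8.6666... ≈ $8.67/lb

$8.67/lb


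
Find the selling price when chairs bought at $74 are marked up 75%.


Calculate the markup amount:
75% of $74 = $55.50
Add to cost:
$74 + $55.50 = $129.50

$129.50


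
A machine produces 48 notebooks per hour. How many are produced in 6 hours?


Production rate: 48 notebooks per hour
Time: 6 hours
Total: 48 x 6 = 288 notebooks

288 notebooks


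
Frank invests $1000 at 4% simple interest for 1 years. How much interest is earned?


Use the formula I = P x R x T / 100
P x R x T = 1000 x 4 x 1 = 4000
I = 4000 / 100 = $40

$40


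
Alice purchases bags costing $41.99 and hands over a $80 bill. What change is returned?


Start with the amount paid:
$80
Subtract the price:
$80 - $41.99 = $38.01

$38.01


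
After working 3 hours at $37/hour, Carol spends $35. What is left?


Calculate earnings:
3 x $37 = $111
Subtract spending:
$111 - $35 = $76

$76


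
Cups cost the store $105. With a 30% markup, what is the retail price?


Calculate the markup amount:
30% of $105 = $31.50
Add to cost:
$105 + $31.50 = $136.50

$136.50


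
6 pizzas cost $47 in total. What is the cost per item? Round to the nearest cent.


Total cost: $47
Number of items: 6
Unit price: $47 / 6 = $7.8333... ≈ $7.83

$7.83


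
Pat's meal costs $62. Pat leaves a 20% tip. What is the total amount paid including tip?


Calculate the tip:
20% of $62 = $12.40
Add tip to meal cost:
$62 + $12.40 = $74.40

$74.40


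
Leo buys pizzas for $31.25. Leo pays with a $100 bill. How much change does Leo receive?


Start with the amount paid:
$100
Subtract the price:
$100 - $31.25 = $68.75

$68.75


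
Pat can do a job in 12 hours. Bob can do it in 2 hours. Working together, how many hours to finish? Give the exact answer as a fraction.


Pat's rate: 1/12 of the job per hour
Bob's rate: 1/2 of the job per hour
Combined rate: 1/12 + 1/2 = 7/12 per hour
Time = 1 / (7/12) = 12/7 hours (≈ 1.71 hours)

12/7 hours


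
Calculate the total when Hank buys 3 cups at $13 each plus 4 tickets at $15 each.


Cost of cups:
3 x $13 = $39
Cost of tickets:
4 x $15 = $60
Add both:
$39 + $60 = $99

$99


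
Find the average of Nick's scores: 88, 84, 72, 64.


Add the scores:
88 + 84 + 72 + 64 = 308
Divide by the number of tests:
308 / 4 = 77

77


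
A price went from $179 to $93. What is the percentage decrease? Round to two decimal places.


Find the absolute change:
|93 - 179| = 86
Divide by original and multiply by 100:
86 / 179 x 100 = 48.0446...% ≈ 48.04%

48.04%


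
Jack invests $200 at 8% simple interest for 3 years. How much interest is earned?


Use the formula I = P x R x T / 100
P x R x T = 200 x 8 x 3 = 4800
I = 4800 / 100 = $48

$48


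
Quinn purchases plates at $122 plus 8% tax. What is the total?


Calculate the tax:
8% of $122 = $9.76
Add tax to price:
$122 + $9.76 = $131.76

$131.76


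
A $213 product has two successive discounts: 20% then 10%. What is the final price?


First discount:
20% of $213 = $42.60
Price after first discount:
$213 - $42.60 = $170.40
Second discount:
10% of $170.40 = $17.04
Final price:
$170.40 - $17.04 = $153.36

$153.36


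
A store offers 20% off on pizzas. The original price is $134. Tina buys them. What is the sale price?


Calculate the discount amount:
20% of $134 = $26.80
Subtract from original:
$134 - $26.80 = $107.20

$107.20


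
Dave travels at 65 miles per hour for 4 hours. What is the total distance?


Use the formula: distance = speed x time
Speed = 65 mph, Time = 4 hours
65 x 4 = 260 miles

260 miles


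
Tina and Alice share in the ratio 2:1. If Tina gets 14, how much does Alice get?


Find the multiplier:
14 / 2 = 7
Apply to Alice's share:
1 x 7 = 7

7


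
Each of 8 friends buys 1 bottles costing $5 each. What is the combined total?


Cost per person:
1 x $5 = $5
Group total:
8 x $5 = $40

$40


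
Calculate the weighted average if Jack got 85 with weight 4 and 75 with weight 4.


Weighted sum:
4 x 85 + 4 x 75 = 640
Total weight:
4 + 4 = 8
Weighted average:
640 / 8 = 80

80


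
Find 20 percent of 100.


Convert percentage to decimal:
20% = 0.2
Multiply:
100 x 0.2 = 20

20


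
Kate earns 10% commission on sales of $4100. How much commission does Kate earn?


Convert rate to decimal:
10% = 0.1
Multiply by sales:
$4100 x 0.1 = $410

$410


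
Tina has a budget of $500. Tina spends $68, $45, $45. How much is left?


Add up expenses:
$68 + $45 + $45 = $158
Subtract from budget:
$500 - $158 = $342

$342


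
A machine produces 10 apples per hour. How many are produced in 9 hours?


Production rate: 10 apples per hour
Time: 9 hours
Total: 10 x 9 = 90 apples

90 apples


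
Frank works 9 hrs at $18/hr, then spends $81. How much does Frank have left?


Calculate earnings:
9 x $18 = $162
Subtract spending:
$162 - $81 = $81

$81


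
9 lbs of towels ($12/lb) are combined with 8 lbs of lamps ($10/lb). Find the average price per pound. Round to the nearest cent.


Cost of towels:
9 x $12 = $108
Cost of lamps:
8 x $10 = $80
Total cost: $108 + $80 = $188
Total weight: 17 lbs
Average: $188 / 17 = $11.0588... ≈ $11.06/lb

$11.06/lb


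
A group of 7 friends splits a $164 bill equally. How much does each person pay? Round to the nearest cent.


Total bill: $164
Number of people: 7
Each pays: $164 / 7 = $23.4285... ≈ $23.43

$23.43


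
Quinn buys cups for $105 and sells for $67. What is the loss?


Selling price = $67
Cost price = $105
Loss = cost price - selling price:
Loss = $105 - $67 = $38

$38


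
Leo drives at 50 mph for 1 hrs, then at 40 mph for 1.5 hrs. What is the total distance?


Leg 1 distance:
50 x 1 = 50 miles
Leg 2 distance:
40 x 1.5 = 60 miles
Total distance:
50 + 60 = 110 miles

110 miles


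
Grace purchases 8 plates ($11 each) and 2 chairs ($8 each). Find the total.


Cost of plates:
8 x $11 = $88
Cost of chairs:
2 x $8 = $16
Add both:
$88 + $16 = $104

$104


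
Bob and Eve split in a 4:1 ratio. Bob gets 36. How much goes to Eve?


Find the multiplier:
36 / 4 = 9
Apply to Eve's share:
1 x 9 = 9

9


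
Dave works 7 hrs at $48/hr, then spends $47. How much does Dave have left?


Calculate earnings:
7 x $48 = $336
Subtract spending:
$336 - $47 = $289

$289


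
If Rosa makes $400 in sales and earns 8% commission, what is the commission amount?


Convert rate to decimal:
8% = 0.08
Multiply by sales:
$400 x 0.08 = $32

$32


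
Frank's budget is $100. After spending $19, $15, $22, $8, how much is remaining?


Add up expenses:
$19 + $15 + $22 + $8 = $64
Subtract from budget:
$100 - $64 = $36

$36


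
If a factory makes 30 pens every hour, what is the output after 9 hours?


Production rate: 30 pens per hour
Time: 9 hours
Total: 30 x 9 = 270 pens

270 pens


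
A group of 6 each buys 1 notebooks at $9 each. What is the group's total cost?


Cost per person:
1 x $9 = $9
Group total:
6 x $9 = $54

$54


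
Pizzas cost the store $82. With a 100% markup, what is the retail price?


Calculate the markup amount:
100% of $82 = $82
Add to cost:
$82 + $82 = $164

$164


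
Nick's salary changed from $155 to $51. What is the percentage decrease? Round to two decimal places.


Find the absolute change:
|51 - 155| = 104
Divide by original and multiply by 100:
104 / 155 x 100 = 67.0967...% ≈ 67.1%

67.1%


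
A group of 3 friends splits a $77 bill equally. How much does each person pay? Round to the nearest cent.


Total bill: $77
Number of people: 3
Each pays: $77 / 3 = $25.6666... ≈ $25.67

$25.67


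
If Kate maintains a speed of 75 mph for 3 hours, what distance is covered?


Use the formula: distance = speed x time
Speed = 75 mph, Time = 3 hours
75 x 3 = 225 miles

225 miles


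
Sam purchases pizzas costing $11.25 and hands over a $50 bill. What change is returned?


Start with the amount paid:
$50
Subtract the price:
$50 - $11.25 = $38.75

$38.75


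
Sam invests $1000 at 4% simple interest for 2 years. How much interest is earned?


Use the formula I = P x R x T / 100
P x R x T = 1000 x 4 x 2 = 8000
I = 8000 / 100 = $80

$80


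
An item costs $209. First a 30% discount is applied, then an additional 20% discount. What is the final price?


First discount:
30% of $209 = $62.70
Price after first discount:
$209 - $62.70 = $146.30
Second discount:
20% of $146.30 = $29.26
Final price:
$146.30 - $29.26 = $117.04

$117.04


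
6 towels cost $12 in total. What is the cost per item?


Total cost: $12
Number of items: 6
Unit price: $12 / 6 = $2

$2


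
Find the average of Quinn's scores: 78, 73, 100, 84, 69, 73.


Add the scores:
78 + 73 + 100 + 84 + 69 + 73 = 477
Divide by the number of tests:
477 / 6 = 79.5

79.5


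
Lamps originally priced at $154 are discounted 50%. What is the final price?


Calculate the discount amount:
50% of $154 = $77
Subtract from original:
$154 - $77 = $77

$77


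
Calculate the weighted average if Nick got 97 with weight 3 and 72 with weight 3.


Weighted sum:
3 x 97 + 3 x 72 = 507
Total weight:
3 + 3 = 6
Weighted average:
507 / 6 = 84.5

84.5


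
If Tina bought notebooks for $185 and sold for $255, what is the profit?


Selling price = $255
Cost price = $185
Profit = selling price - cost price:
Profit = $255 - $185 = $70

$70


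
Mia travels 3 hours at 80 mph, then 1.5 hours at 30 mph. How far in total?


Leg 1 distance:
80 x 3 = 240 miles
Leg 2 distance:
30 x 1.5 = 45 miles
Total distance:
240 + 45 = 285 miles

285 miles


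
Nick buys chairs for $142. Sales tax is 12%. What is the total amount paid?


Calculate the tax:
12% of $142 = $17.04
Add tax to price:
$142 + $17.04 = $159.04

$159.04


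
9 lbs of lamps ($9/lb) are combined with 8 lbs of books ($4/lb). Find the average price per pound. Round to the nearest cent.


Cost of lamps:
9 x $9 = $81
Cost of books:
8 x $4 = $32
Total cost: $81 + $32 = $113
Total weight: 17 lbs
Average: $113 / 17 = $6.6470... ≈ $6.65/lb

$6.65/lb


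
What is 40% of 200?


Convert percentage to decimal:
40% = 0.4
Multiply:
200 x 0.4 = 80

80


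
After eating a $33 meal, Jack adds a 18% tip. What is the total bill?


Calculate the tip:
18% of $33 = $5.94
Add tip to meal cost:
$33 + $5.94 = $38.94

$38.94


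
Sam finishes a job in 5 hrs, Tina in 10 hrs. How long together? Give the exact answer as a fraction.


Sam's rate: 1/5 of the job per hour
Tina's rate: 1/10 of the job per hour
Combined rate: 1/5 + 1/10 = 3/10 per hour
Time = 1 / (3/10) = 10/3 hours (≈ 3.33 hours)

10/3 hours


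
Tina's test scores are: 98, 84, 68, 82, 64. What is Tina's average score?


Add the scores:
98 + 84 + 68 + 82 + 64 = 396
Divide by the number of tests:
396 / 5 = 79.2

79.2


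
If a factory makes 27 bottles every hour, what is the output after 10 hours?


Production rate: 27 bottles per hour
Time: 10 hours
Total: 27 x 10 = 270 bottles

270 bottles


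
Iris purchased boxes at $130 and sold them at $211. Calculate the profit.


Selling price = $211
Cost price = $130
Profit = selling price - cost price:
Profit = $211 - $130 = $81

$81


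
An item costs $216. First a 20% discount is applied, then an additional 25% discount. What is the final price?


First discount:
20% of $216 = $43.20
Price after first discount:
$216 - $43.20 = $172.80
Second discount:
25% of $172.80 = $43.20
Final price:
$172.80 - $43.20 = $129.60

$129.60


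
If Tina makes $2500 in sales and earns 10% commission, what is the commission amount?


Convert rate to decimal:
10% = 0.1
Multiply by sales:
$2500 x 0.1 = $250

$250


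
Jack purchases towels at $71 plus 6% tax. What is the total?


Calculate the tax:
6% of $71 = $4.26
Add tax to price:
$71 + $4.26 = $75.26

$75.26


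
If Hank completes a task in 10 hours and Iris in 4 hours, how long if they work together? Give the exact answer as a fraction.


Hank's rate: 1/10 of the job per hour
Iris's rate: 1/4 of the job per hour
Combined rate: 1/10 + 1/4 = 7/20 per hour
Time = 1 / (7/20) = 20/7 hours (≈ 2.86 hours)

20/7 hours


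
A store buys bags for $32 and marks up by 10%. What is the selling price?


Calculate the markup amount:
10% of $32 = $3.20
Add to cost:
$32 + $3.20 = $35.20

$35.20


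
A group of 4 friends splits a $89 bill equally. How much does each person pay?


Total bill: $89
Number of people: 4
Each pays: $89 / 4 = $22.25

$22.25


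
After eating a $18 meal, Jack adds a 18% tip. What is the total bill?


Calculate the tip:
18% of $18 = $3.24
Add tip to meal cost:
$18 + $3.24 = $21.24

$21.24


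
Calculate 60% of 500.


Convert percentage to decimal:
60% = 0.6
Multiply:
500 x 0.6 = 300

300


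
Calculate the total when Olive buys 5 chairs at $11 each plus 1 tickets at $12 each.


Cost of chairs:
5 x $11 = $55
Cost of tickets:
1 x $12 = $12
Add both:
$55 + $12 = $67

$67


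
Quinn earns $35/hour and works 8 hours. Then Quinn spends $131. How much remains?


Calculate earnings:
8 x $35 = $280
Subtract spending:
$280 - $131 = $149

$149


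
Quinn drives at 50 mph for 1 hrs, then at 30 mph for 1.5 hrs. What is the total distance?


Leg 1 distance:
50 x 1 = 50 miles
Leg 2 distance:
30 x 1.5 = 45 miles
Total distance:
50 + 45 = 95 miles

95 miles


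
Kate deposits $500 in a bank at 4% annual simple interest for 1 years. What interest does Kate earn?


Use the formula I = P x R x T / 100
P x R x T = 500 x 4 x 1 = 2000
I = 2000 / 100 = $20

$20


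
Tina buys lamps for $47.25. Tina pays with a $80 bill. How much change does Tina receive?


Start with the amount paid:
$80
Subtract the price:
$80 - $47.25 = $32.75

$32.75


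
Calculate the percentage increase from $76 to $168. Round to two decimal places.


Find the absolute change:
|168 - 76| = 92
Divide by original and multiply by 100:
92 / 76 x 100 = 121.0526...% ≈ 121.05%

121.05%


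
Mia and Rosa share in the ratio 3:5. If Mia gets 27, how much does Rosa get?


Find the multiplier:
27 / 3 = 9
Apply to Rosa's share:
5 x 9 = 45

45


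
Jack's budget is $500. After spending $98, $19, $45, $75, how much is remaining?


Add up expenses:
$98 + $19 + $45 + $75 = $237
Subtract from budget:
$500 - $237 = $263

$263


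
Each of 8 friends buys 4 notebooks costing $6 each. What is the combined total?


Cost per person:
4 x $6 = $24
Group total:
8 x $24 = $192

$192


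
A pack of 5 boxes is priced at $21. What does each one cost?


Total cost: $21
Number of items: 5
Unit price: $21 / 5 = $4.20

$4.20


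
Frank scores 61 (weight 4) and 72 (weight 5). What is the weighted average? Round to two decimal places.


Weighted sum:
4 x 61 + 5 x 72 = 604
Total weight:
4 + 5 = 9
Weighted average:
604 / 9 = 67.1111... ≈ 67.11

67.11


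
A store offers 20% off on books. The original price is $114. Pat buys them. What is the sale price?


Calculate the discount amount:
20% of $114 = $22.80
Subtract from original:
$114 - $22.80 = $91.20

$91.20


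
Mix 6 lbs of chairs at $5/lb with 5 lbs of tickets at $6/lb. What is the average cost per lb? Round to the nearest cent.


Cost of chairs:
6 x $5 = $30
Cost of tickets:
5 x $6 = $30
Total cost: $30 + $30 = $60
Total weight: 11 lbs
Average: $60 / 11 = $5.4545... ≈ $5.45/lb

$5.45/lb


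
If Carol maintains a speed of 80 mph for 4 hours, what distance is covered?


Use the formula: distance = speed x time
Speed = 80 mph, Time = 4 hours
80 x 4 = 320 miles

320 miles


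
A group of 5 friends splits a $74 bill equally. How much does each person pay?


Total bill: $74
Number of people: 5
Each pays: $74 / 5 = $14.80

$14.80


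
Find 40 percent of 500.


Convert percentage to decimal:
40% = 0.4
Multiply:
500 x 0.4 = 200

200


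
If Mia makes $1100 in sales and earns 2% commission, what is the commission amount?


Convert rate to decimal:
2% = 0.02
Multiply by sales:
$1100 x 0.02 = $22

$22


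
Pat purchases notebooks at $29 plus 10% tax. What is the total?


Calculate the tax:
10% of $29 = $2.90
Add tax to price:
$29 + $2.90 = $31.90

$31.90


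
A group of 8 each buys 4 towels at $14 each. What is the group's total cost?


Cost per person:
4 x $14 = $56
Group total:
8 x $56 = $448

$448


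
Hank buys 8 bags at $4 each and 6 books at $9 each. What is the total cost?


Cost of bags:
8 x $4 = $32
Cost of books:
6 x $9 = $54
Add both:
$32 + $54 = $86

$86


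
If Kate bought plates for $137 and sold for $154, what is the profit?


Selling price = $154
Cost price = $137
Profit = selling price - cost price:
Profit = $154 - $137 = $17

$17


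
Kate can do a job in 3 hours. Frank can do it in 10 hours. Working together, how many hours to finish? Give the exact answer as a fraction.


Kate's rate: 1/3 of the job per hour
Frank's rate: 1/10 of the job per hour
Combined rate: 1/3 + 1/10 = 13/30 per hour
Time = 1 / (13/30) = 30/13 hours (≈ 2.31 hours)

30/13 hours


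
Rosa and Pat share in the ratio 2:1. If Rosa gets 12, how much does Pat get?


Find the multiplier:
12 / 2 = 6
Apply to Pat's share:
1 x 6 = 6

6


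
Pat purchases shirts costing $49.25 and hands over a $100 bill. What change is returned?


Start with the amount paid:
$100
Subtract the price:
$100 - $49.25 = $50.75

$50.75


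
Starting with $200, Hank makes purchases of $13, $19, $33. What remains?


Add up expenses:
$13 + $19 + $33 = $65
Subtract from budget:
$200 - $65 = $135

$135


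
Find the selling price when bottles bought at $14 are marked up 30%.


Calculate the markup amount:
30% of $14 = $4.20
Add to cost:
$14 + $4.20 = $18.20

$18.20


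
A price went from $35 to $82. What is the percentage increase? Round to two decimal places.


Find the absolute change:
|82 - 35| = 47
Divide by original and multiply by 100:
47 / 35 x 100 = 134.2857...% ≈ 134.29%

134.29%


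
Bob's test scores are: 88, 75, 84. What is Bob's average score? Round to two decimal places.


Add the scores:
88 + 75 + 84 = 247
Divide by the number of tests:
247 / 3 = 82.3333... ≈ 82.33

82.33


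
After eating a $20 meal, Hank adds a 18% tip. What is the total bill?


Calculate the tip:
18% of $20 = $3.60
Add tip to meal cost:
$20 + $3.60 = $23.60

$23.60


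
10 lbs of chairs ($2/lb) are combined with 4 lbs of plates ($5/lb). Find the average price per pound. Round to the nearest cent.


Cost of chairs:
10 x $2 = $20
Cost of plates:
4 x $5 = $20
Total cost: $20 + $20 = $40
Total weight: 14 lbs
Average: $40 / 14 = $2.8571... ≈ $2.86/lb

$2.86/lb


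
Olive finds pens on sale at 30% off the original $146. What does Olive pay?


Calculate the discount amount:
30% of $146 = $43.80
Subtract from original:
$146 - $43.80 = $102.20

$102.20


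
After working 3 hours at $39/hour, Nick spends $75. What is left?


Calculate earnings:
3 x $39 = $117
Subtract spending:
$117 - $75 = $42

$42


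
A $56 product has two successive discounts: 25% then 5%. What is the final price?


First discount:
25% of $56 = $14
Price after first discount:
$56 - $14 = $42
Second discount:
5% of $42 = $2.10
Final price:
$42 - $2.10 = $39.90

$39.90


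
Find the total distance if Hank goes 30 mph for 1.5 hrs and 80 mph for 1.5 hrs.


Leg 1 distance:
30 x 1.5 = 45 miles
Leg 2 distance:
80 x 1.5 = 120 miles
Total distance:
45 + 120 = 165 miles

165 miles


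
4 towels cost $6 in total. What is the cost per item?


Total cost: $6
Number of items: 4
Unit price: $6 / 4 = $1.50

$1.50


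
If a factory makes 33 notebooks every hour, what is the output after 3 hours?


Production rate: 33 notebooks per hour
Time: 3 hours
Total: 33 x 3 = 99 notebooks

99 notebooks


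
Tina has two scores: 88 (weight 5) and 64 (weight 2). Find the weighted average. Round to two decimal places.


Weighted sum:
5 x 88 + 2 x 64 = 568
Total weight:
5 + 2 = 7
Weighted average:
568 / 7 = 81.1428... ≈ 81.14

81.14


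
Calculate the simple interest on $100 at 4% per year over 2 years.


Use the formula I = P x R x T / 100
P x R x T = 100 x 4 x 2 = 800
I = 800 / 100 = $8

$8


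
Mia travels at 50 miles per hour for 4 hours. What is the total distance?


Use the formula: distance = speed x time
Speed = 50 mph, Time = 4 hours
50 x 4 = 200 miles

200 miles


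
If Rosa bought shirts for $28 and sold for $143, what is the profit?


Selling price = $143
Cost price = $28
Profit = selling price - cost price:
Profit = $143 - $28 = $115

$115


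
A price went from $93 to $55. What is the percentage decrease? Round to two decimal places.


Find the absolute change:
|55 - 93| = 38
Divide by original and multiply by 100:
38 / 93 x 100 = 40.8602...% ≈ 40.86%

40.86%


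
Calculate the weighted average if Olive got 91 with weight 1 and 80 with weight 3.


Weighted sum:
1 x 91 + 3 x 80 = 331
Total weight:
1 + 3 = 4
Weighted average:
331 / 4 = 82.75

82.75


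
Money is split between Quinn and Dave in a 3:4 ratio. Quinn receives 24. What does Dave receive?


Find the multiplier:
24 / 3 = 8
Apply to Dave's share:
4 x 8 = 32

32


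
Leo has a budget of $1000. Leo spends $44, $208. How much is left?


Add up expenses:
$44 + $208 = $252
Subtract from budget:
$1000 - $252 = $748

$748


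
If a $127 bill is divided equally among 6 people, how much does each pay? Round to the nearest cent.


Total bill: $127
Number of people: 6
Each pays: $127 / 6 = $21.1666... ≈ $21.17

$21.17


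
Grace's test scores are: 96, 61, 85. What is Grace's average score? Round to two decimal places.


Add the scores:
96 + 61 + 85 = 242
Divide by the number of tests:
242 / 3 = 80.6666... ≈ 80.67

80.67


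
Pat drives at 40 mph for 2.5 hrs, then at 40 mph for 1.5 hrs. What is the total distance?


Leg 1 distance:
40 x 2.5 = 100 miles
Leg 2 distance:
40 x 1.5 = 60 miles
Total distance:
100 + 60 = 160 miles

160 miles


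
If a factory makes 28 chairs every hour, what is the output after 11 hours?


Production rate: 28 chairs per hour
Time: 11 hours
Total: 28 x 11 = 308 chairs

308 chairs


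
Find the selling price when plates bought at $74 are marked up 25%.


Calculate the markup amount:
25% of $74 = $18.50
Add to cost:
$74 + $18.50 = $92.50

$92.50


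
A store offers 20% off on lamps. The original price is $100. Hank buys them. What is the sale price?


Calculate the discount amount:
20% of $100 = $20
Subtract from original:
$100 - $20 = $80

$80


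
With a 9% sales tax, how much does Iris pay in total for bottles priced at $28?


Calculate the tax:
9% of $28 = $2.52
Add tax to price:
$28 + $2.52 = $30.52

$30.52


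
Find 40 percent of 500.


Convert percentage to decimal:
40% = 0.4
Multiply:
500 x 0.4 = 200

200


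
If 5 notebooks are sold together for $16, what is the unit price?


Total cost: $16
Number of items: 5
Unit price: $16 / 5 = $3.20

$3.20


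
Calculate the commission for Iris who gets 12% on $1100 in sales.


Convert rate to decimal:
12% = 0.12
Multiply by sales:
$1100 x 0.12 = $132

$132


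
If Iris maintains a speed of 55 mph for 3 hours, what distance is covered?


Use the formula: distance = speed x time
Speed = 55 mph, Time = 3 hours
55 x 3 = 165 miles

165 miles


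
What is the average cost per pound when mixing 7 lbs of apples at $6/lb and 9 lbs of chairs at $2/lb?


Cost of apples:
7 x $6 = $42
Cost of chairs:
9 x $2 = $18
Total cost: $42 + $18 = $60
Total weight: 16 lbs
Average: $60 / 16 = $3.75/lb

$3.75/lb


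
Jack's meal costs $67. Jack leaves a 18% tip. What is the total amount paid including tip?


Calculate the tip:
18% of $67 = $12.06
Add tip to meal cost:
$67 + $12.06 = $79.06

$79.06


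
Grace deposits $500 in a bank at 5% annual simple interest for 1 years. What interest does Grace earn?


Use the formula I = P x R x T / 100
P x R x T = 500 x 5 x 1 = 2500
I = 2500 / 100 = $25

$25


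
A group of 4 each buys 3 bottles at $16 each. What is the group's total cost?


Cost per person:
3 x $16 = $48
Group total:
4 x $48 = $192

$192


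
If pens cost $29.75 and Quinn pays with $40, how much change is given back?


Start with the amount paid:
$40
Subtract the price:
$40 - $29.75 = $10.25

$10.25


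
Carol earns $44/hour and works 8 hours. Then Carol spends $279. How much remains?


Calculate earnings:
8 x $44 = $352
Subtract spending:
$352 - $279 = $73

$73


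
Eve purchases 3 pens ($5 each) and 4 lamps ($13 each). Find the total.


Cost of pens:
3 x $5 = $15
Cost of lamps:
4 x $13 = $52
Add both:
$15 + $52 = $67

$67


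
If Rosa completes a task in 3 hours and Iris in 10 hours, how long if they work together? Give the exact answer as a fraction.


Rosa's rate: 1/3 of the job per hour
Iris's rate: 1/10 of the job per hour
Combined rate: 1/3 + 1/10 = 13/30 per hour
Time = 1 / (13/30) = 30/13 hours (≈ 2.31 hours)

30/13 hours


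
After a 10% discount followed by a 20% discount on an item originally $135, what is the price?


First discount:
10% of $135 = $13.50
Price after first discount:
$135 - $13.50 = $121.50
Second discount:
20% of $121.50 = $24.30
Final price:
$121.50 - $24.30 = $97.20

$97.20


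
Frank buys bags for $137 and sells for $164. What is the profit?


Selling price = $164
Cost price = $137
Profit = selling price - cost price:
Profit = $164 - $137 = $27

$27


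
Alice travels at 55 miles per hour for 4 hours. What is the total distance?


Use the formula: distance = speed x time
Speed = 55 mph, Time = 4 hours
55 x 4 = 220 miles

220 miles


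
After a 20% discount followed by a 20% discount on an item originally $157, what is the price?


First discount:
20% of $157 = $31.40
Price after first discount:
$157 - $31.40 = $125.60
Second discount:
20% of $125.60 = $25.12
Final price:
$125.60 - $25.12 = $100.48

$100.48


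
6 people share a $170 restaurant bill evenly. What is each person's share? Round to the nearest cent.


Total bill: $170
Number of people: 6
Each pays: $170 / 6 = $28.3333... ≈ $28.33

$28.33


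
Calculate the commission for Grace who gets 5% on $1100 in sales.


Convert rate to decimal:
5% = 0.05
Multiply by sales:
$1100 x 0.05 = $55

$55


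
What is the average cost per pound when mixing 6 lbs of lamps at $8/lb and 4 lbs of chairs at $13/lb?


Cost of lamps:
6 x $8 = $48
Cost of chairs:
4 x $13 = $52
Total cost: $48 + $52 = $100
Total weight: 10 lbs
Average: $100 / 10 = $10/lb

$10/lb


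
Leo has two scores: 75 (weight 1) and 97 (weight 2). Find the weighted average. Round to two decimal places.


Weighted sum:
1 x 75 + 2 x 97 = 269
Total weight:
1 + 2 = 3
Weighted average:
269 / 3 = 89.6666... ≈ 89.67

89.67


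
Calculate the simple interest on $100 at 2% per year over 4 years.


Use the formula I = P x R x T / 100
P x R x T = 100 x 2 x 4 = 800
I = 800 / 100 = $8

$8


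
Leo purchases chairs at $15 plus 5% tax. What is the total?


Calculate the tax:
5% of $15 = $0.75
Add tax to price:
$15 + $0.75 = $15.75

$15.75


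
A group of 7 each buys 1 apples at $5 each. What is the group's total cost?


Cost per person:
1 x $5 = $5
Group total:
7 x $5 = $35

$35


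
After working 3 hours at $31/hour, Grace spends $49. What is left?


Calculate earnings:
3 x $31 = $93
Subtract spending:
$93 - $49 = $44

$44


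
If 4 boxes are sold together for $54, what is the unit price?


Total cost: $54
Number of items: 4
Unit price: $54 / 4 = $13.50

$13.50


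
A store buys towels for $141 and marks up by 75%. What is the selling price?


Calculate the markup amount:
75% of $141 = $105.75
Add to cost:
$141 + $105.75 = $246.75

$246.75


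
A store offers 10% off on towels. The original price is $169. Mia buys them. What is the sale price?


Calculate the discount amount:
10% of $169 = $16.90
Subtract from original:
$169 - $16.90 = $152.10

$152.10


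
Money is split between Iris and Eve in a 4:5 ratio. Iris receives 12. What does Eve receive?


Find the multiplier:
12 / 4 = 3
Apply to Eve's share:
5 x 3 = 15

15


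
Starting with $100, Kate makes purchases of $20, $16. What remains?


Add up expenses:
$20 + $16 = $36
Subtract from budget:
$100 - $36 = $64

$64


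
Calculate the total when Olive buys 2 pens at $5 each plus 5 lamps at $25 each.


Cost of pens:
2 x $5 = $10
Cost of lamps:
5 x $25 = $125
Add both:
$10 + $125 = $135

$135


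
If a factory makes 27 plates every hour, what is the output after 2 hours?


Production rate: 27 plates per hour
Time: 2 hours
Total: 27 x 2 = 54 plates

54 plates


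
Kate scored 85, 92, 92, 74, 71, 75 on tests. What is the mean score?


Add the scores:
85 + 92 + 92 + 74 + 71 + 75 = 489
Divide by the number of tests:
489 / 6 = 81.5

81.5


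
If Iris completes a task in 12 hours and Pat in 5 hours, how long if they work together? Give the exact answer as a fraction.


Iris's rate: 1/12 of the job per hour
Pat's rate: 1/5 of the job per hour
Combined rate: 1/12 + 1/5 = 17/60 per hour
Time = 1 / (17/60) = 60/17 hours (≈ 3.53 hours)

60/17 hours


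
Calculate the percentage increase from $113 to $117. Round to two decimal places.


Find the absolute change:
|117 - 113| = 4
Divide by original and multiply by 100:
4 / 113 x 100 = 3.5398...% ≈ 3.54%

3.54%


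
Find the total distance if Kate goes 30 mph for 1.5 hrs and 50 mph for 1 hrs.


Leg 1 distance:
30 x 1.5 = 45 miles
Leg 2 distance:
50 x 1 = 50 miles
Total distance:
45 + 50 = 95 miles

95 miles


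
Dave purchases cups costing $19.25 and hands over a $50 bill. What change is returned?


Start with the amount paid:
$50
Subtract the price:
$50 - $19.25 = $30.75

$30.75


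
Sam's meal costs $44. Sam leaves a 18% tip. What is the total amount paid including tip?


Calculate the tip:
18% of $44 = $7.92
Add tip to meal cost:
$44 + $7.92 = $51.92

$51.92


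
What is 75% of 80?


Convert percentage to decimal:
75% = 0.75
Multiply:
80 x 0.75 = 60

60


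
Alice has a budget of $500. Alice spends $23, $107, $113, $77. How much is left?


Add up expenses:
$23 + $107 + $113 + $77 = $320
Subtract from budget:
$500 - $320 = $180

$180


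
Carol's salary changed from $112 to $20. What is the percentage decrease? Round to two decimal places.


Find the absolute change:
|20 - 112| = 92
Divide by original and multiply by 100:
92 / 112 x 100 = 82.1428...% ≈ 82.14%

82.14%


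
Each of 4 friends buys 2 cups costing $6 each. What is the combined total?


Cost per person:
2 x $6 = $12
Group total:
4 x $12 = $48

$48


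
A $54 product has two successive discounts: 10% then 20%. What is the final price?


First discount:
10% of $54 = $5.40
Price after first discount:
$54 - $5.40 = $48.60
Second discount:
20% of $48.60 = $9.72
Final price:
$48.60 - $9.72 = $38.88

$38.88


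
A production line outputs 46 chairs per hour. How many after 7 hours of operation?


Production rate: 46 chairs per hour
Time: 7 hours
Total: 46 x 7 = 322 chairs

322 chairs


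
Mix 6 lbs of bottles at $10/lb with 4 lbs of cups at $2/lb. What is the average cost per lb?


Cost of bottles:
6 x $10 = $60
Cost of cups:
4 x $2 = $8
Total cost: $60 + $8 = $68
Total weight: 10 lbs
Average: $68 / 10 = $6.80/lb

$6.80/lb


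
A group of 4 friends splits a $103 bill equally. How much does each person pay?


Total bill: $103
Number of people: 4
Each pays: $103 / 4 = $25.75

$25.75


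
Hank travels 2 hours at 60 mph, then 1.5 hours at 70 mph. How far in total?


Leg 1 distance:
60 x 2 = 120 miles
Leg 2 distance:
70 x 1.5 = 105 miles
Total distance:
120 + 105 = 225 miles

225 miles


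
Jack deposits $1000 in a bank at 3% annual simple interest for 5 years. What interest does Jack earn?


Use the formula I = P x R x T / 100
P x R x T = 1000 x 3 x 5 = 15000
I = 15000 / 100 = $150

$150


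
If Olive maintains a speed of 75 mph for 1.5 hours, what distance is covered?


Use the formula: distance = speed x time
Speed = 75 mph, Time = 1.5 hours
75 x 1.5 = 112.5 miles

112.5 miles


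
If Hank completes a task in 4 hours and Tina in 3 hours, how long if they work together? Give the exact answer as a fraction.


Hank's rate: 1/4 of the job per hour
Tina's rate: 1/3 of the job per hour
Combined rate: 1/4 + 1/3 = 7/12 per hour
Time = 1 / (7/12) = 12/7 hours (≈ 1.71 hours)

12/7 hours


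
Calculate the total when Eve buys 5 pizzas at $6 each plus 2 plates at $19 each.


Cost of pizzas:
5 x $6 = $30
Cost of plates:
2 x $19 = $38
Add both:
$30 + $38 = $68

$68


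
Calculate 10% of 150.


Convert percentage to decimal:
10% = 0.1
Multiply:
150 x 0.1 = 15

15


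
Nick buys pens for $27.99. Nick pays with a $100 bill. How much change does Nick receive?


Start with the amount paid:
$100
Subtract the price:
$100 - $27.99 = $72.01

$72.01


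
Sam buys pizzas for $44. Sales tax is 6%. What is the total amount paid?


Calculate the tax:
6% of $44 = $2.64
Add tax to price:
$44 + $2.64 = $46.64

$46.64


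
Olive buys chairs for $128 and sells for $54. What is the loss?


Selling price = $54
Cost price = $128
Loss = cost price - selling price:
Loss = $128 - $54 = $74

$74


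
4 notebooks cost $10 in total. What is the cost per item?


Total cost: $10
Number of items: 4
Unit price: $10 / 4 = $2.50

$2.50


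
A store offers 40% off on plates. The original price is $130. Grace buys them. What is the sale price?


Calculate the discount amount:
40% of $130 = $52
Subtract from original:
$130 - $52 = $78

$78


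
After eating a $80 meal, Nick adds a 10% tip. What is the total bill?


Calculate the tip:
10% of $80 = $8
Add tip to meal cost:
$80 + $8 = $88

$88


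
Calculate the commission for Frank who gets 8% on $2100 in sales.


Convert rate to decimal:
8% = 0.08
Multiply by sales:
$2100 x 0.08 = $168

$168


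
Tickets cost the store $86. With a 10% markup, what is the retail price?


Calculate the markup amount:
10% of $86 = $8.60
Add to cost:
$86 + $8.60 = $94.60

$94.60


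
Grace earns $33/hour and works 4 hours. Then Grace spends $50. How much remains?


Calculate earnings:
4 x $33 = $132
Subtract spending:
$132 - $50 = $82

$82


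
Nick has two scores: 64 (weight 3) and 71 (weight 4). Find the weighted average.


Weighted sum:
3 x 64 + 4 x 71 = 476
Total weight:
3 + 4 = 7
Weighted average:
476 / 7 = 68

68


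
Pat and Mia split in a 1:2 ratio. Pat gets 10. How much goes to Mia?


Find the multiplier:
10 / 1 = 10
Apply to Mia's share:
2 x 10 = 20

20


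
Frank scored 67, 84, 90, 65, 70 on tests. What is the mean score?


Add the scores:
67 + 84 + 90 + 65 + 70 = 376
Divide by the number of tests:
376 / 5 = 75.2

75.2


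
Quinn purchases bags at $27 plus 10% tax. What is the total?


Calculate the tax:
10% of $27 = $2.70
Add tax to price:
$27 + $2.70 = $29.70

$29.70


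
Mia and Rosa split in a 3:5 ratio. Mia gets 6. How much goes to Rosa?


Find the multiplier:
6 / 3 = 2
Apply to Rosa's share:
5 x 2 = 10

10


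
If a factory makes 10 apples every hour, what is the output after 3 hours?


Production rate: 10 apples per hour
Time: 3 hours
Total: 10 x 3 = 30 apples

30 apples


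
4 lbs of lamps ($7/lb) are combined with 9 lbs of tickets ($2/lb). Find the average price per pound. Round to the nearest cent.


Cost of lamps:
4 x $7 = $28
Cost of tickets:
9 x $2 = $18
Total cost: $28 + $18 = $46
Total weight: 13 lbs
Average: $46 / 13 = $3.5384... ≈ $3.54/lb

$3.54/lb


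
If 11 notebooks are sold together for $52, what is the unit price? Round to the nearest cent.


Total cost: $52
Number of items: 11
Unit price: $52 / 11 = $4.7272... ≈ $4.73

$4.73


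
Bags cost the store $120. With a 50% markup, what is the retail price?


Calculate the markup amount:
50% of $120 = $60
Add to cost:
$120 + $60 = $180

$180


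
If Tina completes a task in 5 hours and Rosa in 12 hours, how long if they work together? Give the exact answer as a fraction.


Tina's rate: 1/5 of the job per hour
Rosa's rate: 1/12 of the job per hour
Combined rate: 1/5 + 1/12 = 17/60 per hour
Time = 1 / (17/60) = 60/17 hours (≈ 3.53 hours)

60/17 hours


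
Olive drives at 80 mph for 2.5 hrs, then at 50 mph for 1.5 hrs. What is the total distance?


Leg 1 distance:
80 x 2.5 = 200 miles
Leg 2 distance:
50 x 1.5 = 75 miles
Total distance:
200 + 75 = 275 miles

275 miles


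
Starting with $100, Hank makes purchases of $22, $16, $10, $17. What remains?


Add up expenses:
$22 + $16 + $10 + $17 = $65
Subtract from budget:
$100 - $65 = $35

$35


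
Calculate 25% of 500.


Convert percentage to decimal:
25% = 0.25
Multiply:
500 x 0.25 = 125

125


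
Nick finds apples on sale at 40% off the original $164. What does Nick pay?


Calculate the discount amount:
40% of $164 = $65.60
Subtract from original:
$164 - $65.60 = $98.40

$98.40


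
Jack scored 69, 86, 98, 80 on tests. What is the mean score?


Add the scores:
69 + 86 + 98 + 80 = 333
Divide by the number of tests:
333 / 4 = 83.25

83.25


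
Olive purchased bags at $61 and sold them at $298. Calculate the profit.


Selling price = $298
Cost price = $61
Profit = selling price - cost price:
Profit = $298 - $61 = $237

$237


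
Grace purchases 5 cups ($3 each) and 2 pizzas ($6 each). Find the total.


Cost of cups:
5 x $3 = $15
Cost of pizzas:
2 x $6 = $12
Add both:
$15 + $12 = $27

$27


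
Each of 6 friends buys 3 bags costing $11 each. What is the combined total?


Cost per person:
3 x $11 = $33
Group total:
6 x $33 = $198

$198


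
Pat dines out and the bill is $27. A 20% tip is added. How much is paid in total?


Calculate the tip:
20% of $27 = $5.40
Add tip to meal cost:
$27 + $5.40 = $32.40

$32.40


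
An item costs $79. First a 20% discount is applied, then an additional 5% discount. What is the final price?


First discount:
20% of $79 = $15.80
Price after first discount:
$79 - $15.80 = $63.20
Second discount:
5% of $63.20 = $3.16
Final price:
$63.20 - $3.16 = $60.04

$60.04


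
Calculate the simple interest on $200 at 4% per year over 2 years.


Use the formula I = P x R x T / 100
P x R x T = 200 x 4 x 2 = 1600
I = 1600 / 100 = $16

$16


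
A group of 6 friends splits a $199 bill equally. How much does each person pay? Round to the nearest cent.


Total bill: $199
Number of people: 6
Each pays: $199 / 6 = $33.1666... ≈ $33.17

$33.17


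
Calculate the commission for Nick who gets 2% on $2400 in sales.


Convert rate to decimal:
2% = 0.02
Multiply by sales:
$2400 x 0.02 = $48

$48


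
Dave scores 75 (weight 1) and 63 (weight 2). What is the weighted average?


Weighted sum:
1 x 75 + 2 x 63 = 201
Total weight:
1 + 2 = 3
Weighted average:
201 / 3 = 67

67


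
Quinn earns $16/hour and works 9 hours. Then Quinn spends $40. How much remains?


Calculate earnings:
9 x $16 = $144
Subtract spending:
$144 - $40 = $104

$104
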